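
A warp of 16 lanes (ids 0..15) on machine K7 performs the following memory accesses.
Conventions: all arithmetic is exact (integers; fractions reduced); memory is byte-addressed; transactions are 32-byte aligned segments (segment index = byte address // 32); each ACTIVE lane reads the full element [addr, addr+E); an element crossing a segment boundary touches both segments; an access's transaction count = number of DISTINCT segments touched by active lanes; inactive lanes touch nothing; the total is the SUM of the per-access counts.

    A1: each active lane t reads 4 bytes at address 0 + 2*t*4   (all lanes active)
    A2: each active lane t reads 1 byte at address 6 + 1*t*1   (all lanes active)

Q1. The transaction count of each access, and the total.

A1: 4 transactions
A2: 1 transaction

Answer: 4,1; total 5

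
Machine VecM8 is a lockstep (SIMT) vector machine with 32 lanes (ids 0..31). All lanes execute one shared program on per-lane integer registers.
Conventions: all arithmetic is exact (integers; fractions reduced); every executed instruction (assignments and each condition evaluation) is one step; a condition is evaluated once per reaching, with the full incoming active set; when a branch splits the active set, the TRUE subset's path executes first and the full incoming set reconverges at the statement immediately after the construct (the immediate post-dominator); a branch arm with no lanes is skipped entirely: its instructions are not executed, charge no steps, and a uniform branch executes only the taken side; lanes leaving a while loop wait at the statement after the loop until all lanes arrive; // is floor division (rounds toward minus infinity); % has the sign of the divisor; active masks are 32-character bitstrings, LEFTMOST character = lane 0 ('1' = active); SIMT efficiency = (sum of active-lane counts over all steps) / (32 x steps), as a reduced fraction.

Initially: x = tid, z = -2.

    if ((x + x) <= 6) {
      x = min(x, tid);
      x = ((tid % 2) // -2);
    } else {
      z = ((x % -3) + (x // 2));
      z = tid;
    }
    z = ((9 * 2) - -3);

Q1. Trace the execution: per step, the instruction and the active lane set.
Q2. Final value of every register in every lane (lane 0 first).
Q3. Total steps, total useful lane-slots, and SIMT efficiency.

step 0: eval ((x + x) <= 6)          11111111111111111111111111111111
step 1: x <- min(x, tid)             11110000000000000000000000000000
step 2: x <- ((tid % 2) // -2)       11110000000000000000000000000000
step 3: z <- ((x % -3) + (x // 2))   00001111111111111111111111111111
step 4: z <- tid                     00001111111111111111111111111111
step 5: z <- ((9 * 2) - -3)          11111111111111111111111111111111

Answer: 6 steps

x: 0,-1,0,-1,4,5,6,7,8,9,10,11,12,13,14,15,16,17,18,19,20,21,22,23,24,25,26,27,28,29,30,31
z: 21,21,21,21,21,21,21,21,21,21,21,21,21,21,21,21,21,21,21,21,21,21,21,21,21,21,21,21,21,21,21,21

steps = 6; useful = 128; efficiency = 128/192 = 2/3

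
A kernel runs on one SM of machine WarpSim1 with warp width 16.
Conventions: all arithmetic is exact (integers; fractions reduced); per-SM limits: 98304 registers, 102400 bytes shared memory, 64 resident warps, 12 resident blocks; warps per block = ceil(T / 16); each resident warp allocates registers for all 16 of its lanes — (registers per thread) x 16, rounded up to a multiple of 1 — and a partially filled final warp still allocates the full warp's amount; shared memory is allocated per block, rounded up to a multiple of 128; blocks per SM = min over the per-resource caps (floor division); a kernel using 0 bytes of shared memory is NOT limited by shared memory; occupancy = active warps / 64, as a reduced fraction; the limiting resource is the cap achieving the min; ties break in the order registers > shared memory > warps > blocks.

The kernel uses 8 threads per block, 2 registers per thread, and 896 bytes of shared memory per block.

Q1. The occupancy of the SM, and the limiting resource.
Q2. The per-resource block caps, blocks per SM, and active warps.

Answer: occupancy 3/16, limited by blocks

registers: 3072 blocks
shared memory: 114 blocks
warps: 64 blocks
blocks: 12 blocks

Answer: 12 blocks, 12 active warps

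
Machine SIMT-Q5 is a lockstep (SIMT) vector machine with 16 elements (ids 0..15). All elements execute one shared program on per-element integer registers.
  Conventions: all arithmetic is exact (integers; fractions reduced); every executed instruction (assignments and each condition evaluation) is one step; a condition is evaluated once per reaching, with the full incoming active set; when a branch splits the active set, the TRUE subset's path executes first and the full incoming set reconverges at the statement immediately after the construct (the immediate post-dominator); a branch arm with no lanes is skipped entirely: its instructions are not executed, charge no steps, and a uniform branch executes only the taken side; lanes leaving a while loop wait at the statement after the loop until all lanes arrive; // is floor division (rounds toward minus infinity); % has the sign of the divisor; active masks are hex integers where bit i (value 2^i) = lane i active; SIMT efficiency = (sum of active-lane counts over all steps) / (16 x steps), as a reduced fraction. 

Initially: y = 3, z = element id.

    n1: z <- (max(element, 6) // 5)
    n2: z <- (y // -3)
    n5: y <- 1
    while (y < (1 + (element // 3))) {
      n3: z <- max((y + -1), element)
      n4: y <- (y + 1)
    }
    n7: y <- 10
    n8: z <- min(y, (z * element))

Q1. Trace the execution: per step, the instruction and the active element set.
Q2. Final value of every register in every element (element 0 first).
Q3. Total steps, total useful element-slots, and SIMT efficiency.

step 0: z <- (max(element, 6) // 5)  0xffff
step 1: z <- (y // -3)               0xffff
step 2: y <- 1                       0xffff
step 3: eval (y < (1 + (element // 3))) 0xffff
step 4: z <- max((y + -1), element)  0xfff8
step 5: y <- (y + 1)                 0xfff8
step 6: eval (y < (1 + (element // 3))) 0xfff8
step 7: z <- max((y + -1), element)  0xffc0
step 8: y <- (y + 1)                 0xffc0
step 9: eval (y < (1 + (element // 3))) 0xffc0
step 10: z <- max((y + -1), element)  0xfe00
step 11: y <- (y + 1)                 0xfe00
step 12: eval (y < (1 + (element // 3))) 0xfe00
step 13: z <- max((y + -1), element)  0xf000
step 14: y <- (y + 1)                 0xf000
step 15: eval (y < (1 + (element // 3))) 0xf000
step 16: z <- max((y + -1), element)  0x8000
step 17: y <- (y + 1)                 0x8000
step 18: eval (y < (1 + (element // 3))) 0x8000
step 19: y <- 10                      0xffff
step 20: z <- min(y, (z * element))   0xffff

Answer: 21 steps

y: 10,10,10,10,10,10,10,10,10,10,10,10,10,10,10,10
z: 0,-1,-2,9,10,10,10,10,10,10,10,10,10,10,10,10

steps = 21; useful = 201; efficiency = 201/336 = 67/112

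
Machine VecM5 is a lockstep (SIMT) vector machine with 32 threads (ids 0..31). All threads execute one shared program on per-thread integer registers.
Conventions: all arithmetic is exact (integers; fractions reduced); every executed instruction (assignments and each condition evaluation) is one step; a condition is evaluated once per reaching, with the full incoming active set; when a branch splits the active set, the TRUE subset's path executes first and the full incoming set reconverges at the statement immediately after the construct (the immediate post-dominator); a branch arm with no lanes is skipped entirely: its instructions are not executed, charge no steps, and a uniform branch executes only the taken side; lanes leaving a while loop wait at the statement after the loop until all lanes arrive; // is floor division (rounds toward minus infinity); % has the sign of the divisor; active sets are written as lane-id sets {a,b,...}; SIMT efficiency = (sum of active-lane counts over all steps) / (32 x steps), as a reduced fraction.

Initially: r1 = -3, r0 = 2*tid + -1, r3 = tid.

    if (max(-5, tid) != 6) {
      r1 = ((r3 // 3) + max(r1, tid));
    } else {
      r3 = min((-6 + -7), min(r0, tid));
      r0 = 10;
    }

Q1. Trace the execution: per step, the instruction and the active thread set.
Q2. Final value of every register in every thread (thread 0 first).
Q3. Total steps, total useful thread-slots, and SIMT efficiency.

step 0: eval (max(-5, tid) != 6)     {0,1,2,3,4,5,6,7,8,9,10,11,12,13,14,15,16,17,18,19,20,21,22,23,24,25,26,27,28,29,30,31}
step 1: r1 <- ((r3 // 3) + max(r1, tid)) {0,1,2,3,4,5,7,8,9,10,11,12,13,14,15,16,17,18,19,20,21,22,23,24,25,26,27,28,29,30,31}
step 2: r3 <- min((-6 + -7), min(r0, tid)) {6}
step 3: r0 <- 10                     {6}

Answer: 4 steps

r1: 0,1,2,4,5,6,-3,9,10,12,13,14,16,17,18,20,21,22,24,25,26,28,29,30,32,33,34,36,37,38,40,41
r0: -1,1,3,5,7,9,10,13,15,17,19,21,23,25,27,29,31,33,35,37,39,41,43,45,47,49,51,53,55,57,59,61
r3: 0,1,2,3,4,5,-13,7,8,9,10,11,12,13,14,15,16,17,18,19,20,21,22,23,24,25,26,27,28,29,30,31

steps = 4; useful = 65; efficiency = 65/128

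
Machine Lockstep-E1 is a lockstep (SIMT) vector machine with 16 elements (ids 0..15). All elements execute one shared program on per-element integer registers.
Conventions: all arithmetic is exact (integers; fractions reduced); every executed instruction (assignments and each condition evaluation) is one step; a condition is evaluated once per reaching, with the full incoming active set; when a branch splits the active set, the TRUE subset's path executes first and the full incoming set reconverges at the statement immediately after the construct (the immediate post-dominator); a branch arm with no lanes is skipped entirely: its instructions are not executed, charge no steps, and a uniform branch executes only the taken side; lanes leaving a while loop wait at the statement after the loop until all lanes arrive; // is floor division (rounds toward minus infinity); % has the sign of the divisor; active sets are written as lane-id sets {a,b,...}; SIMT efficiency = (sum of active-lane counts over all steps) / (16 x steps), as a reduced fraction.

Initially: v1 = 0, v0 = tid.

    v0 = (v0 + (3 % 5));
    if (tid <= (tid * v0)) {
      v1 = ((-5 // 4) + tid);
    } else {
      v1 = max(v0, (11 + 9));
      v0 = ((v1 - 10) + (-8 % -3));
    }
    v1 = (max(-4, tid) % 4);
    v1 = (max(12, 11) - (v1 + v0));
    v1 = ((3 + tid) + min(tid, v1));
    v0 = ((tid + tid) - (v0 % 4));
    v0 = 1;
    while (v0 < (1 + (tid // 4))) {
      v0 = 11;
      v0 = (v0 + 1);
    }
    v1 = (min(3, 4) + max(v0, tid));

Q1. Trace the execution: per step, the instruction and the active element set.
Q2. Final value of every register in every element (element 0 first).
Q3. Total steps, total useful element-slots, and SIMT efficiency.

step 0: v0 <- (v0 + (3 % 5))         {0,1,2,3,4,5,6,7,8,9,10,11,12,13,14,15}
step 1: eval (tid <= (tid * v0))     {0,1,2,3,4,5,6,7,8,9,10,11,12,13,14,15}
step 2: v1 <- ((-5 // 4) + tid)      {0,1,2,3,4,5,6,7,8,9,10,11,12,13,14,15}
step 3: v1 <- (max(-4, tid) % 4)     {0,1,2,3,4,5,6,7,8,9,10,11,12,13,14,15}
step 4: v1 <- (max(12, 11) - (v1 + v0)) {0,1,2,3,4,5,6,7,8,9,10,11,12,13,14,15}
step 5: v1 <- ((3 + tid) + min(tid, v1)) {0,1,2,3,4,5,6,7,8,9,10,11,12,13,14,15}
step 6: v0 <- ((tid + tid) - (v0 % 4)) {0,1,2,3,4,5,6,7,8,9,10,11,12,13,14,15}
step 7: v0 <- 1                      {0,1,2,3,4,5,6,7,8,9,10,11,12,13,14,15}
step 8: eval (v0 < (1 + (tid // 4))) {0,1,2,3,4,5,6,7,8,9,10,11,12,13,14,15}
step 9: v0 <- 11                     {4,5,6,7,8,9,10,11,12,13,14,15}
step 10: v0 <- (v0 + 1)               {4,5,6,7,8,9,10,11,12,13,14,15}
step 11: eval (v0 < (1 + (tid // 4))) {4,5,6,7,8,9,10,11,12,13,14,15}
step 12: v1 <- (min(3, 4) + max(v0, tid)) {0,1,2,3,4,5,6,7,8,9,10,11,12,13,14,15}

Answer: 13 steps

v1: 4,4,5,6,15,15,15,15,15,15,15,15,15,16,17,18
v0: 1,1,1,1,12,12,12,12,12,12,12,12,12,12,12,12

steps = 13; useful = 196; efficiency = 196/208 = 49/52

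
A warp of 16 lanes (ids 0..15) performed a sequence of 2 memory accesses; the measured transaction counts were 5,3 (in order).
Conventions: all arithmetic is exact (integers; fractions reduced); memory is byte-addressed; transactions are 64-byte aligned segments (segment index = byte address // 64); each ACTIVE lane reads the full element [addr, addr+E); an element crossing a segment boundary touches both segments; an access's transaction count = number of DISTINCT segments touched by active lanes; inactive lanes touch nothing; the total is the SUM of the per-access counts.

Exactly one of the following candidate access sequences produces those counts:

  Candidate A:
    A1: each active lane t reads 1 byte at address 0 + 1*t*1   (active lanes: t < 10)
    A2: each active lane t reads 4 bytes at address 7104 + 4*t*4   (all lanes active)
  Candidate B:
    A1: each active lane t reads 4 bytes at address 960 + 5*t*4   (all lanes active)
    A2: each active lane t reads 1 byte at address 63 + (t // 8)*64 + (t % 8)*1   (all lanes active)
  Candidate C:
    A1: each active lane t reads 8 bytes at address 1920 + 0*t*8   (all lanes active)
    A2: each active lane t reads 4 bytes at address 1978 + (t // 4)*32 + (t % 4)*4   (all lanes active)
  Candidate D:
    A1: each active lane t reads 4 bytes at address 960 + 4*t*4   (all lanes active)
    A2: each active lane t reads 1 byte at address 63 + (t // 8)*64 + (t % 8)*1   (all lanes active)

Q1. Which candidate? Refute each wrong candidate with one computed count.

A: A1 gives 1 transaction, not 5
C: A1 gives 1 transaction, not 5
D: A1 gives 4 transactions, not 5
B: all counts match (5,3)

Answer: B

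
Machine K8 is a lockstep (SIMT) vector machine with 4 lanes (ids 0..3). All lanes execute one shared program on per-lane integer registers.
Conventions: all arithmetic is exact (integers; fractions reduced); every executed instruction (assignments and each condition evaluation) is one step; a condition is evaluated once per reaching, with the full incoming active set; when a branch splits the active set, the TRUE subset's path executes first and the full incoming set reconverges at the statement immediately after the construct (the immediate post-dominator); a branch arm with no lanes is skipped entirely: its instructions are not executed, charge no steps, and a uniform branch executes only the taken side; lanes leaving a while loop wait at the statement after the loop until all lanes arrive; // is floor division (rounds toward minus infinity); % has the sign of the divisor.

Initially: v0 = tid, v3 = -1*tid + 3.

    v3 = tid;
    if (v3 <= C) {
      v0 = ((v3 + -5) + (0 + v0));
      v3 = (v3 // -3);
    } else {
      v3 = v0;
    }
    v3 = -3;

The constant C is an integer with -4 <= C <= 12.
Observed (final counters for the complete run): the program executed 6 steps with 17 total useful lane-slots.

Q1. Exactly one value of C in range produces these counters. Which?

Answer: C = 0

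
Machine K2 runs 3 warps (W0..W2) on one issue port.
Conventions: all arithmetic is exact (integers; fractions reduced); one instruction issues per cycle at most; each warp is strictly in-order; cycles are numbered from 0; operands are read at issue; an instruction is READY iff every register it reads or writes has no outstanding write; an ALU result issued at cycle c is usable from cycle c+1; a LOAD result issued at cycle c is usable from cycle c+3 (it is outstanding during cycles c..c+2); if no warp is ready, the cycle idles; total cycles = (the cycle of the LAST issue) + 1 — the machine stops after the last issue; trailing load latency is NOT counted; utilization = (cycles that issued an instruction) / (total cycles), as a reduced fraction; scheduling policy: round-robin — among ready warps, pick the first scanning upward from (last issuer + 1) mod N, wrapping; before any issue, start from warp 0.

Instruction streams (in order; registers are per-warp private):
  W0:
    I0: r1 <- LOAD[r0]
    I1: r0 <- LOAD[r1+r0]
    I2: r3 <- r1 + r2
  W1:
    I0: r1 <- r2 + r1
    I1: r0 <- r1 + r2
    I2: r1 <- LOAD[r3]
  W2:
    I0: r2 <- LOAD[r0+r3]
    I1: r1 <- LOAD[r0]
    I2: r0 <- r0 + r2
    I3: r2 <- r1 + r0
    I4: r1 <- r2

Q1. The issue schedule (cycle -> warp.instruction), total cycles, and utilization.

cycle 0: W0.I0
cycle 1: W1.I0
cycle 2: W2.I0
cycle 3: W0.I1
cycle 4: W1.I1
cycle 5: W2.I1
cycle 6: W0.I2
cycle 7: W1.I2
cycle 8: W2.I2
cycle 9: W2.I3
cycle 10: W2.I4

Answer: 11 cycles, utilization 1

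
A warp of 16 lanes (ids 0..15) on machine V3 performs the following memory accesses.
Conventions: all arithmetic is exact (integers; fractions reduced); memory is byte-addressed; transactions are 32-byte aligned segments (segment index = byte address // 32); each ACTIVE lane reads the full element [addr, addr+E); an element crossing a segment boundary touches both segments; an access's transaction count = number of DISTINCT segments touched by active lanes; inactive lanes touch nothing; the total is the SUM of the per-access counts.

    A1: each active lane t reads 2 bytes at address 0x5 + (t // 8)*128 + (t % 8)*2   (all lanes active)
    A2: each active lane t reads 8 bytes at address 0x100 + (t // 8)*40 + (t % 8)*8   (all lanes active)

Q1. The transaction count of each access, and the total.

A1: 2 transactions
A2: 4 transactions

Answer: 2,4; total 6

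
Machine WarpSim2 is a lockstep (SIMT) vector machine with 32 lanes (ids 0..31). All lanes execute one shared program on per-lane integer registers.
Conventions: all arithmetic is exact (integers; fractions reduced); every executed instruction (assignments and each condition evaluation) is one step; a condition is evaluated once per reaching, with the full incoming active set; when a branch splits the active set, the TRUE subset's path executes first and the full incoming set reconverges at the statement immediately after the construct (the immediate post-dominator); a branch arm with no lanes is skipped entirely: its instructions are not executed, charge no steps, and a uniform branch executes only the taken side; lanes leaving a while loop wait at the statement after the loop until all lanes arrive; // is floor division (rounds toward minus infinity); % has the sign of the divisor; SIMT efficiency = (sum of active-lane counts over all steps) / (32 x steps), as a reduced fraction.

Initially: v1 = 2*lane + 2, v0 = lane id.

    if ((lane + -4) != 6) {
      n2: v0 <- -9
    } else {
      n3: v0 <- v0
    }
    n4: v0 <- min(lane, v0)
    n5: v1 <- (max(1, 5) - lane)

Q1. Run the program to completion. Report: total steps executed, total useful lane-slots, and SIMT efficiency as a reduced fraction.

Answer: 5 steps, 128 useful, 4/5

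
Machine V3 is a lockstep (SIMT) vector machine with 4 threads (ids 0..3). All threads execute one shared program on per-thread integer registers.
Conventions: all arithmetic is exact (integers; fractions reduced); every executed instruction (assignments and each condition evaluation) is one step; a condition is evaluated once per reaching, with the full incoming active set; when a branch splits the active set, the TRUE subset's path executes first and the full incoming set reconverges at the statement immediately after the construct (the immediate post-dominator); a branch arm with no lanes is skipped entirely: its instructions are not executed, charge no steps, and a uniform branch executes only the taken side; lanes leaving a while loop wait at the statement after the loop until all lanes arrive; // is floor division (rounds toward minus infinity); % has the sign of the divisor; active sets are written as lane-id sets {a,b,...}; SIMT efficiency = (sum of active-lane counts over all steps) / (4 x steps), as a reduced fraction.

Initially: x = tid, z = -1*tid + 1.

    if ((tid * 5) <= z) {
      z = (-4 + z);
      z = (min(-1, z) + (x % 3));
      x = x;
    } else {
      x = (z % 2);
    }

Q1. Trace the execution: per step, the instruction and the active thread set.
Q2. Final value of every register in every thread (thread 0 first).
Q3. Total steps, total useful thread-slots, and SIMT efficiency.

step 0: eval ((tid * 5) <= z)        {0,1,2,3}
step 1: z <- (-4 + z)                {0}
step 2: z <- (min(-1, z) + (x % 3))  {0}
step 3: x <- x                       {0}
step 4: x <- (z % 2)                 {1,2,3}

Answer: 5 steps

x: 0,0,1,0
z: -3,0,-1,-2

steps = 5; useful = 10; efficiency = 10/20 = 1/2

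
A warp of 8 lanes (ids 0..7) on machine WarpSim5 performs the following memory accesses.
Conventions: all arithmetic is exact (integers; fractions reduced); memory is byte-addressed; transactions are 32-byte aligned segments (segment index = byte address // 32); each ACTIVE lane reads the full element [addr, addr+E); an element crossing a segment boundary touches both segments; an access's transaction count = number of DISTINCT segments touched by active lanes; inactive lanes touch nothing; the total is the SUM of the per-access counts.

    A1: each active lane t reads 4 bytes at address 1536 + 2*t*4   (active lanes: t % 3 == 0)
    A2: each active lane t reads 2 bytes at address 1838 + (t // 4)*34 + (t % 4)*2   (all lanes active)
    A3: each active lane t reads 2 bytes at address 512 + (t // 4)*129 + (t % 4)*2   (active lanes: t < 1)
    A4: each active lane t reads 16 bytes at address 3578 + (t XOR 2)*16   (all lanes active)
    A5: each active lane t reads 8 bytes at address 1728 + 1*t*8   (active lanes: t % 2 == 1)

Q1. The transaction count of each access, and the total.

A1: 2 transactions
A2: 2 transactions
A3: 1 transaction
A4: 5 transactions
A5: 2 transactions

Answer: 2,2,1,5,2; total 12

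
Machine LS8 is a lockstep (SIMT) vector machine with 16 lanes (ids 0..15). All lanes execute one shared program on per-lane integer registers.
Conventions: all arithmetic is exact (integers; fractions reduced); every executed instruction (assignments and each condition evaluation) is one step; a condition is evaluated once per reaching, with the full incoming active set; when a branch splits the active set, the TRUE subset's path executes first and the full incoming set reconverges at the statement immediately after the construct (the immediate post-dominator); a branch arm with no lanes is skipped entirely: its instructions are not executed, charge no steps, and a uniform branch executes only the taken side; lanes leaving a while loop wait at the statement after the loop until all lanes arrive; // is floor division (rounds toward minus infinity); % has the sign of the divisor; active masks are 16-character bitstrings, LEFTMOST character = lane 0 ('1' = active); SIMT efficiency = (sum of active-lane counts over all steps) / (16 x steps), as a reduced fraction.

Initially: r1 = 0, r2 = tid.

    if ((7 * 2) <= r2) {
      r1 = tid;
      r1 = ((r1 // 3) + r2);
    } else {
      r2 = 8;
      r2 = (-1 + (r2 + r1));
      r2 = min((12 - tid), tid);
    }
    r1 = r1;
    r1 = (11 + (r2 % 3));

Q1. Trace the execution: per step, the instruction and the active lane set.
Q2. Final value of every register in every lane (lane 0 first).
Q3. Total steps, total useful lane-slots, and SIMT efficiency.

step 0: eval ((7 * 2) <= r2)         1111111111111111
step 1: r1 <- tid                    0000000000000011
step 2: r1 <- ((r1 // 3) + r2)       0000000000000011
step 3: r2 <- 8                      1111111111111100
step 4: r2 <- (-1 + (r2 + r1))       1111111111111100
step 5: r2 <- min((12 - tid), tid)   1111111111111100
step 6: r1 <- r1                     1111111111111111
step 7: r1 <- (11 + (r2 % 3))        1111111111111111

Answer: 8 steps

r1: 11,12,13,11,12,13,11,13,12,11,13,12,11,13,13,11
r2: 0,1,2,3,4,5,6,5,4,3,2,1,0,-1,14,15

steps = 8; useful = 94; efficiency = 94/128 = 47/64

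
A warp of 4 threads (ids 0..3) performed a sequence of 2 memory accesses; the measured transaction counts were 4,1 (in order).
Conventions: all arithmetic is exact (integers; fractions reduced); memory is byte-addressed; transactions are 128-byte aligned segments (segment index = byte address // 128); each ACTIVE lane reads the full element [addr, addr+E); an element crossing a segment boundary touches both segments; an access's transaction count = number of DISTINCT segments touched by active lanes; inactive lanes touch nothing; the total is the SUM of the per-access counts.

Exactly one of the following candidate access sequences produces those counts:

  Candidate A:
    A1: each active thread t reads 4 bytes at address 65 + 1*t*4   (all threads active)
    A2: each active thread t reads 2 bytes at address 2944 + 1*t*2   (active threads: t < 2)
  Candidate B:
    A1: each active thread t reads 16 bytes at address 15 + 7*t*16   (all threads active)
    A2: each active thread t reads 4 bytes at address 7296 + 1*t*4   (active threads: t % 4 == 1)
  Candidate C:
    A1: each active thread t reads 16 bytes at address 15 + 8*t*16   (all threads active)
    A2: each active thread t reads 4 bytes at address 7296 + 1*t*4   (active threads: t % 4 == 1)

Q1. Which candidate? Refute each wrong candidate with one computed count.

A: A1 gives 1 transaction, not 4
B: A1 gives 3 transactions, not 4
C: all counts match (4,1)

Answer: C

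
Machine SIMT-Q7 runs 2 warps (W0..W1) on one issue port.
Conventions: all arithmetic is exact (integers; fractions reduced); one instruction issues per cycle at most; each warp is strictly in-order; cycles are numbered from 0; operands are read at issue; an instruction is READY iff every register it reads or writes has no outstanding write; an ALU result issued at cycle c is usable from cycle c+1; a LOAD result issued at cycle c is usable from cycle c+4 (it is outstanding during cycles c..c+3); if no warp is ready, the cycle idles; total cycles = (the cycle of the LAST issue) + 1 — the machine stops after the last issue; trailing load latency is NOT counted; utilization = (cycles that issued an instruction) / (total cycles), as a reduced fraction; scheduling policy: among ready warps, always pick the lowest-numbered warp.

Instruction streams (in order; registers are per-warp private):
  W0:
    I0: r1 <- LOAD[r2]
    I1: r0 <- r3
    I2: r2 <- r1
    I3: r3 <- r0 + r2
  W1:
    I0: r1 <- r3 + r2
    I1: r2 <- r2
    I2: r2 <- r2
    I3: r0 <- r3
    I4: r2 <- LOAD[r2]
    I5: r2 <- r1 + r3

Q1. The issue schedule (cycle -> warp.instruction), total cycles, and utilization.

cycle 0: W0.I0
cycle 1: W0.I1
cycle 2: W1.I0
cycle 3: W1.I1
cycle 4: W0.I2
cycle 5: W0.I3
cycle 6: W1.I2
cycle 7: W1.I3
cycle 8: W1.I4
cycle 9: idle
cycle 10: idle
cycle 11: idle
cycle 12: W1.I5

Answer: 13 cycles, utilization 10/13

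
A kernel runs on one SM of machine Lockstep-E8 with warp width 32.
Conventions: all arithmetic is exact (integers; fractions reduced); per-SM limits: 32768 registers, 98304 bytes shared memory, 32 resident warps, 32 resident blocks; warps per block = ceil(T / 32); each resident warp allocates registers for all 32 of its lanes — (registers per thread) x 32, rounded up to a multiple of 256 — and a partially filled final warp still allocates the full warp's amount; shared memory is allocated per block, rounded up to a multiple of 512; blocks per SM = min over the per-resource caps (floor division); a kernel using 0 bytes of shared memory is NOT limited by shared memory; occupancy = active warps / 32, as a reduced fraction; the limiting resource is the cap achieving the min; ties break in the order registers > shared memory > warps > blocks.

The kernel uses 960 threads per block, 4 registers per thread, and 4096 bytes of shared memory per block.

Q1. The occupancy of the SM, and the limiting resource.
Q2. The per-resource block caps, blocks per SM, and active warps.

Answer: occupancy 15/16, limited by warps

registers: 4 blocks
shared memory: 24 blocks
warps: 1 block
blocks: 32 blocks

Answer: 1 block, 30 active warps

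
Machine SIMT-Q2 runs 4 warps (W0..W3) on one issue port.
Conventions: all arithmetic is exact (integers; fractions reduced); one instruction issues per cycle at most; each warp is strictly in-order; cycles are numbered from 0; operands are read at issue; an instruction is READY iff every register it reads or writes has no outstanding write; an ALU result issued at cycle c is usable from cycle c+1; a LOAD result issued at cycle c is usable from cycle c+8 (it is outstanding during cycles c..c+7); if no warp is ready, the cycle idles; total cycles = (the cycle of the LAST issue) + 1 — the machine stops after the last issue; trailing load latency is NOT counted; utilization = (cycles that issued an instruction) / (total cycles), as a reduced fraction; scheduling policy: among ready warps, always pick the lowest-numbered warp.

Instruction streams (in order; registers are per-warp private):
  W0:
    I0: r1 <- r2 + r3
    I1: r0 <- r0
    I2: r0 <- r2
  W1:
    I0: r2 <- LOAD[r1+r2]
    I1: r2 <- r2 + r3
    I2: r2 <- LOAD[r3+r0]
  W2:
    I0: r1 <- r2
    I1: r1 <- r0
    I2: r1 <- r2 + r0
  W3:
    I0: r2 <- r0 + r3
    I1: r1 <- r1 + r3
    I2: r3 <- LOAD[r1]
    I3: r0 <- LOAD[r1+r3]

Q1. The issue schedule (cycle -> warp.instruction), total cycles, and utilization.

cycle 0: W0.I0
cycle 1: W0.I1
cycle 2: W0.I2
cycle 3: W1.I0
cycle 4: W2.I0
cycle 5: W2.I1
cycle 6: W2.I2
cycle 7: W3.I0
cycle 8: W3.I1
cycle 9: W3.I2
cycle 10: idle
cycle 11: W1.I1
cycle 12: W1.I2
cycle 13: idle
cycle 14: idle
cycle 15: idle
cycle 16: idle
cycle 17: W3.I3

Answer: 18 cycles, utilization 13/18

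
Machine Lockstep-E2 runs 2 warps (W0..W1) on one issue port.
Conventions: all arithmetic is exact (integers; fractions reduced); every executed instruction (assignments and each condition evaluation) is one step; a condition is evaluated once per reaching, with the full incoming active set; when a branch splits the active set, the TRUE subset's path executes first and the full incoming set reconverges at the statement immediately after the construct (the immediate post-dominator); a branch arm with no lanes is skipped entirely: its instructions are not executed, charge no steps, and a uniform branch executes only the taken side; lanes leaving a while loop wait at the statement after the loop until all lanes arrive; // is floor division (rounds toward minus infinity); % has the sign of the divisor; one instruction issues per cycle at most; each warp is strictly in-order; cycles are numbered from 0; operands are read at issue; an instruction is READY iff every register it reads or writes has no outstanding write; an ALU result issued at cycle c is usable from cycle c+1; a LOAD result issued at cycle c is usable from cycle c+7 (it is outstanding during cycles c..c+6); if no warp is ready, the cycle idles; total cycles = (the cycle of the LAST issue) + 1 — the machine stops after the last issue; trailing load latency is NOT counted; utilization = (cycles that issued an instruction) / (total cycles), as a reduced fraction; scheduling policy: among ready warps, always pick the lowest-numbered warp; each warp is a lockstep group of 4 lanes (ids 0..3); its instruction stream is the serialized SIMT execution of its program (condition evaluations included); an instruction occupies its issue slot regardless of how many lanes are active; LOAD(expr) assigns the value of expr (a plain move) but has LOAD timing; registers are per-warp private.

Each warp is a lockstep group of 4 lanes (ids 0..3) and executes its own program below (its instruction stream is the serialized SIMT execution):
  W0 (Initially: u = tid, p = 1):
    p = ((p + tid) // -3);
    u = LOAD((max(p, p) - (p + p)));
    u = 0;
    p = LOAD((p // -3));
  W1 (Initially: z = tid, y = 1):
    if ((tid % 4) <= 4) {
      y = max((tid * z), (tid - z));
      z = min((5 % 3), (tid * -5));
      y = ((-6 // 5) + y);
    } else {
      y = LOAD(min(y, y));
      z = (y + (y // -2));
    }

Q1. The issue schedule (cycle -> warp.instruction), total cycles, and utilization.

cycle 0: W0.I0
cycle 1: W0.I1
cycle 2: W1.I0
cycle 3: W1.I1
cycle 4: W1.I2
cycle 5: W1.I3
cycle 6: idle
cycle 7: idle
cycle 8: W0.I2
cycle 9: W0.I3

Answer: 10 cycles, utilization 4/5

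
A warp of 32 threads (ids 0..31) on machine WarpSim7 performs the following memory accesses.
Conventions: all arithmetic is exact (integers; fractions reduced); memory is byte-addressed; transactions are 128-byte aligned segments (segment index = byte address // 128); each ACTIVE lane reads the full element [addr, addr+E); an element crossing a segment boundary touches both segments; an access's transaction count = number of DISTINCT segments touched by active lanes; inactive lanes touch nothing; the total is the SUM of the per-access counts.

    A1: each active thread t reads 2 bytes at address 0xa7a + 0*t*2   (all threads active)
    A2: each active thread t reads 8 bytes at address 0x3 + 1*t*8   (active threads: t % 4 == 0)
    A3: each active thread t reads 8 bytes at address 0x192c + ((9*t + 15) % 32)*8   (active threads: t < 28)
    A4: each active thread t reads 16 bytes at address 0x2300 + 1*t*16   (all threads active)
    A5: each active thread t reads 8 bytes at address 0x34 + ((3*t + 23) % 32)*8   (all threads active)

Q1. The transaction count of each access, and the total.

A1: 1 transaction
A2: 2 transactions
A3: 3 transactions
A4: 4 transactions
A5: 3 transactions

Answer: 1,2,3,4,3; total 13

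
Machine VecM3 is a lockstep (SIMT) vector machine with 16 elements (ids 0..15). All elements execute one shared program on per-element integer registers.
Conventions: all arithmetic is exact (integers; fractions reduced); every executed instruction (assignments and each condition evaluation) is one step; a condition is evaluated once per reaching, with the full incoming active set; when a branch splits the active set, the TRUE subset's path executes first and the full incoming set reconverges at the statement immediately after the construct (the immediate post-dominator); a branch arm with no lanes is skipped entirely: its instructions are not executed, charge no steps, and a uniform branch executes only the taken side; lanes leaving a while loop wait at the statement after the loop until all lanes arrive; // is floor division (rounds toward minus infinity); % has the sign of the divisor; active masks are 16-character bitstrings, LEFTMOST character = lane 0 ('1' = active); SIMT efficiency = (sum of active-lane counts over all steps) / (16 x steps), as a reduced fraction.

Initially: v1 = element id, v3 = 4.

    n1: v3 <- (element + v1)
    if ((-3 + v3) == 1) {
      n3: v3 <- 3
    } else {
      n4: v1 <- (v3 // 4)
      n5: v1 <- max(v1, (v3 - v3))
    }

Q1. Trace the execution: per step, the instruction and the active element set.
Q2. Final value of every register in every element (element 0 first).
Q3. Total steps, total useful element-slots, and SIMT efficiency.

step 0: v3 <- (element + v1)         1111111111111111
step 1: eval ((-3 + v3) == 1)        1111111111111111
step 2: v3 <- 3                      0010000000000000
step 3: v1 <- (v3 // 4)              1101111111111111
step 4: v1 <- max(v1, (v3 - v3))     1101111111111111

Answer: 5 steps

v1: 0,0,2,1,2,2,3,3,4,4,5,5,6,6,7,7
v3: 0,2,3,6,8,10,12,14,16,18,20,22,24,26,28,30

steps = 5; useful = 63; efficiency = 63/80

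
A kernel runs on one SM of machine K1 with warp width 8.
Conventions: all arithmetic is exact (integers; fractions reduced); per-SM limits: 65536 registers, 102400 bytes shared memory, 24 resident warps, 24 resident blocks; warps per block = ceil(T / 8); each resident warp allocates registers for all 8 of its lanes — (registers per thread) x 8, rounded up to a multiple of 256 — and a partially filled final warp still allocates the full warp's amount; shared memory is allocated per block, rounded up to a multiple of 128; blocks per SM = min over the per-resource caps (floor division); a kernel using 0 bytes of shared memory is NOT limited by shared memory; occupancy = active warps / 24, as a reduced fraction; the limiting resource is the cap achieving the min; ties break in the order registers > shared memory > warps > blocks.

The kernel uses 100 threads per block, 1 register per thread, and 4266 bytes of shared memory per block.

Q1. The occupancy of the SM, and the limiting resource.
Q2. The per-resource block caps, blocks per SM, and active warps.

Answer: occupancy 13/24, limited by warps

registers: 19 blocks
shared memory: 23 blocks
warps: 1 block
blocks: 24 blocks

Answer: 1 block, 13 active warps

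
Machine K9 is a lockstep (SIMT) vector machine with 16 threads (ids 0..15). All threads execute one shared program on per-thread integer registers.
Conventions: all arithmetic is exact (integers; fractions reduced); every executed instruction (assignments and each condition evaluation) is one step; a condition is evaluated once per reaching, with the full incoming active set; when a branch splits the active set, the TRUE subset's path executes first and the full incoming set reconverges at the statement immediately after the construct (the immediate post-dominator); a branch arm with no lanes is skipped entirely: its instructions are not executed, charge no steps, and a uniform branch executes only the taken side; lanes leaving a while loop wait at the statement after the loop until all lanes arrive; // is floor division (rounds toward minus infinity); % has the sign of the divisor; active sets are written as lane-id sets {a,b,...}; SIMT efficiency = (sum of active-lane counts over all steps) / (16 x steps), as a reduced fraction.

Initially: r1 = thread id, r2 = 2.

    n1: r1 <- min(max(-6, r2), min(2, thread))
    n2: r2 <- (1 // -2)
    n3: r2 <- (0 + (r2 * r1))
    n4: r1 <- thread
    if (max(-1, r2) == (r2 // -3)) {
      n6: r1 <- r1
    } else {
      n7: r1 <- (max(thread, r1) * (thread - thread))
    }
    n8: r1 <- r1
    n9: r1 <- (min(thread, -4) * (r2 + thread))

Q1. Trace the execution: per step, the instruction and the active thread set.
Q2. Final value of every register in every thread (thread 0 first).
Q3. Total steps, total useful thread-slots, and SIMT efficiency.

step 0: r1 <- min(max(-6, r2), min(2, thread)) {0,1,2,3,4,5,6,7,8,9,10,11,12,13,14,15}
step 1: r2 <- (1 // -2)              {0,1,2,3,4,5,6,7,8,9,10,11,12,13,14,15}
step 2: r2 <- (0 + (r2 * r1))        {0,1,2,3,4,5,6,7,8,9,10,11,12,13,14,15}
step 3: r1 <- thread                 {0,1,2,3,4,5,6,7,8,9,10,11,12,13,14,15}
step 4: eval (max(-1, r2) == (r2 // -3)) {0,1,2,3,4,5,6,7,8,9,10,11,12,13,14,15}
step 5: r1 <- r1                     {0}
step 6: r1 <- (max(thread, r1) * (thread - thread)) {1,2,3,4,5,6,7,8,9,10,11,12,13,14,15}
step 7: r1 <- r1                     {0,1,2,3,4,5,6,7,8,9,10,11,12,13,14,15}
step 8: r1 <- (min(thread, -4) * (r2 + thread)) {0,1,2,3,4,5,6,7,8,9,10,11,12,13,14,15}

Answer: 9 steps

r1: 0,0,0,-4,-8,-12,-16,-20,-24,-28,-32,-36,-40,-44,-48,-52
r2: 0,-1,-2,-2,-2,-2,-2,-2,-2,-2,-2,-2,-2,-2,-2,-2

steps = 9; useful = 128; efficiency = 128/144 = 8/9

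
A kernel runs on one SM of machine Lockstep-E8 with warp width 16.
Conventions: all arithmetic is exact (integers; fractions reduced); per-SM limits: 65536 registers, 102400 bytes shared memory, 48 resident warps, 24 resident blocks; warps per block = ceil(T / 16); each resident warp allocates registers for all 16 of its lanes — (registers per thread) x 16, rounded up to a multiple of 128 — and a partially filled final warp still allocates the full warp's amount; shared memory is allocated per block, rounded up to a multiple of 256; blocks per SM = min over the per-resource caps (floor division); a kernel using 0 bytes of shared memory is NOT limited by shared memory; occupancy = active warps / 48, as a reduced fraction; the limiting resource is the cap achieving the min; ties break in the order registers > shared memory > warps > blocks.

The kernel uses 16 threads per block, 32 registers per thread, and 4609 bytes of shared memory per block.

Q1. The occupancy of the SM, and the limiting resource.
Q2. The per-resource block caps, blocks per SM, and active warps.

Answer: occupancy 7/16, limited by shared memory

registers: 128 blocks
shared memory: 21 blocks
warps: 48 blocks
blocks: 24 blocks

Answer: 21 blocks, 21 active warps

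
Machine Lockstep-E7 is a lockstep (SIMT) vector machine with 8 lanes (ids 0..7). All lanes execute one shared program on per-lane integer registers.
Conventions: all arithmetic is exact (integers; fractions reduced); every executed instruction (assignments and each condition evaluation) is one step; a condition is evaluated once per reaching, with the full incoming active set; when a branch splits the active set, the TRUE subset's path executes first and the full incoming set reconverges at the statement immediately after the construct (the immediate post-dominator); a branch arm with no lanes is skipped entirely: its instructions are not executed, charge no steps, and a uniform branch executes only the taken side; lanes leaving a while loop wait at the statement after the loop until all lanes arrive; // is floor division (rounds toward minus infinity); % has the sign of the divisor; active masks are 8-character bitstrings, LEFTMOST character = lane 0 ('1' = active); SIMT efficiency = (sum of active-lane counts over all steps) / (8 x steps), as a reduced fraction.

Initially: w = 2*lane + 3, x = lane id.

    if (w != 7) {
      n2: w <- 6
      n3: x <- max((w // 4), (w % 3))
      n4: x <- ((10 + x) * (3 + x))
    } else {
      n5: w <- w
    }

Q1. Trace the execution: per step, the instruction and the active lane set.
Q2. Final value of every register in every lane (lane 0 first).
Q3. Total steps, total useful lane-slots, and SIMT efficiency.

step 0: eval (w != 7)                11111111
step 1: w <- 6                       11011111
step 2: x <- max((w // 4), (w % 3))  11011111
step 3: x <- ((10 + x) * (3 + x))    11011111
step 4: w <- w                       00100000

Answer: 5 steps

w: 6,6,7,6,6,6,6,6
x: 44,44,2,44,44,44,44,44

steps = 5; useful = 30; efficiency = 30/40 = 3/4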